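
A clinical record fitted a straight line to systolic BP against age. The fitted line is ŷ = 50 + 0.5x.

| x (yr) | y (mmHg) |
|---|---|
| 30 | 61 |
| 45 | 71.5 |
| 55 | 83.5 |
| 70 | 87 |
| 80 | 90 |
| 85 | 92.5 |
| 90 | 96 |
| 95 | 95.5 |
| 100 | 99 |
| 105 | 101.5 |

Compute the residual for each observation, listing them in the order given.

-4, -1, 6, 2, 0, 0, 1, -2, -1, -1

x=30: ŷ = 50 + 0.5·30 = 65; r = 61 − 65 = -4
x=45: ŷ = 50 + 0.5·45 = 72.5; r = 71.5 − 72.5 = -1
x=55: ŷ = 50 + 0.5·55 = 77.5; r = 83.5 − 77.5 = 6
x=70: ŷ = 50 + 0.5·70 = 85; r = 87 − 85 = 2
x=80: ŷ = 50 + 0.5·80 = 90; r = 90 − 90 = 0
x=85: ŷ = 50 + 0.5·85 = 92.5; r = 92.5 − 92.5 = 0
x=90: ŷ = 50 + 0.5·90 = 95; r = 96 − 95 = 1
x=95: ŷ = 50 + 0.5·95 = 97.5; r = 95.5 − 97.5 = -2
x=100: ŷ = 50 + 0.5·100 = 100; r = 99 − 100 = -1
x=105: ŷ = 50 + 0.5·105 = 102.5; r = 101.5 − 102.5 = -1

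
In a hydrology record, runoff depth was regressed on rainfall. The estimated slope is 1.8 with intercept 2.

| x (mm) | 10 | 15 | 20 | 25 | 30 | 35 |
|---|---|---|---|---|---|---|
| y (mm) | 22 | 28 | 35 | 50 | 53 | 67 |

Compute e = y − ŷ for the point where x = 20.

ŷ = 2 + 1.8·20 = 38
e = 35 − 38 = -3

e = -3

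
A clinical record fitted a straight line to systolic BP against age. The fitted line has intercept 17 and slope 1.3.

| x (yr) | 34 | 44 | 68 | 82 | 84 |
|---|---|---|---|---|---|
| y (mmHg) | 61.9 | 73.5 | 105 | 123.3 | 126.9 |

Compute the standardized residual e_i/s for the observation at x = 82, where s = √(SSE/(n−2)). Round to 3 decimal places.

x=34: ŷ = 17 + 1.3·34 = 61.2; e = 61.9 − 61.2 = 0.7
x=44: ŷ = 17 + 1.3·44 = 74.2; e = 73.5 − 74.2 = -0.7
x=68: ŷ = 17 + 1.3·68 = 105.4; e = 105 − 105.4 = -0.4
x=82: ŷ = 17 + 1.3·82 = 123.6; e = 123.3 − 123.6 = -0.3
x=84: ŷ = 17 + 1.3·84 = 126.2; e = 126.9 − 126.2 = 0.7
SSE = 0.49 + 0.49 + 0.16 + 0.09 + 0.49 = 1.72
s = √(1.72/3) = 0.757188
e/s = -0.3 / 0.757188 = -0.396

-0.396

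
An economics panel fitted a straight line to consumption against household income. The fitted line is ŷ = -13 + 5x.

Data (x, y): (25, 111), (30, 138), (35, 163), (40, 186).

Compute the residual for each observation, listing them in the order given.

x=25: ŷ = -13 + 5·25 = 112; r = 111 − 112 = -1
x=30: ŷ = -13 + 5·30 = 137; r = 138 − 137 = 1
x=35: ŷ = -13 + 5·35 = 162; r = 163 − 162 = 1
x=40: ŷ = -13 + 5·40 = 187; r = 186 − 187 = -1

-1, 1, 1, -1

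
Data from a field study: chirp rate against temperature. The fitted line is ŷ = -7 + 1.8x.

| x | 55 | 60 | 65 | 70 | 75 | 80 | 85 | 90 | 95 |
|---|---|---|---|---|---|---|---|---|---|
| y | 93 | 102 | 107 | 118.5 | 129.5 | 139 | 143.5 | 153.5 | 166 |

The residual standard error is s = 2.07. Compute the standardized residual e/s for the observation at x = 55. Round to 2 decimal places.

0.48

ŷ = -7 + 1.8·55 = 92
e = 93 − 92 = 1
e/s = 1 / 2.07 = 0.48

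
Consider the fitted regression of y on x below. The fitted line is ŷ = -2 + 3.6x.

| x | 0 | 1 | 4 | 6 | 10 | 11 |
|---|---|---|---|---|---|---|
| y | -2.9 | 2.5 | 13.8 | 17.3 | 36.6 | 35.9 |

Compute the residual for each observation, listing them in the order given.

x=0: ŷ = -2 + 3.6·0 = -2; e = -2.9 − (-2) = -0.9
x=1: ŷ = -2 + 3.6·1 = 1.6; e = 2.5 − 1.6 = 0.9
x=4: ŷ = -2 + 3.6·4 = 12.4; e = 13.8 − 12.4 = 1.4
x=6: ŷ = -2 + 3.6·6 = 19.6; e = 17.3 − 19.6 = -2.3
x=10: ŷ = -2 + 3.6·10 = 34; e = 36.6 − 34 = 2.6
x=11: ŷ = -2 + 3.6·11 = 37.6; e = 35.9 − 37.6 = -1.7

-0.9, 0.9, 1.4, -2.3, 2.6, -1.7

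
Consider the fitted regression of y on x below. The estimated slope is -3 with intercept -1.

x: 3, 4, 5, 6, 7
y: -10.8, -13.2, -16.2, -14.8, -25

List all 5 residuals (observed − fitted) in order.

-0.8, -0.2, -0.2, 4.2, -3

x=3: ŷ = -1 − 3·3 = -10; r = -10.8 − (-10) = -0.8
x=4: ŷ = -1 − 3·4 = -13; r = -13.2 − (-13) = -0.2
x=5: ŷ = -1 − 3·5 = -16; r = -16.2 − (-16) = -0.2
x=6: ŷ = -1 − 3·6 = -19; r = -14.8 − (-19) = 4.2
x=7: ŷ = -1 − 3·7 = -22; r = -25 − (-22) = -3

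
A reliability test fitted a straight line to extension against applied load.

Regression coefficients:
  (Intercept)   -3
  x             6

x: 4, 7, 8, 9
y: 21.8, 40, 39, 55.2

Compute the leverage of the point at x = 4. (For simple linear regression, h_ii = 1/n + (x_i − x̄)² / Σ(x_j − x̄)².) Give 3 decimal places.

h = 0.893

x̄ = (4 + 7 + 8 + 9)/4 = 7
Σ(x − x̄)² = 9 + 0 + 1 + 4 = 14
h = 1/4 + (-3)²/14 = 0.25 + 0.642857 = 0.893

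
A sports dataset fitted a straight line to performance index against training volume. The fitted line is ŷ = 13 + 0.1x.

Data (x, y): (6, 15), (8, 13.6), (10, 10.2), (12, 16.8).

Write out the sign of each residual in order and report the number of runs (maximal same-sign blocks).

3 runs

x=6: ŷ = 13 + 0.1·6 = 13.6; e = 15 − 13.6 = 1.4
x=8: ŷ = 13 + 0.1·8 = 13.8; e = 13.6 − 13.8 = -0.2
x=10: ŷ = 13 + 0.1·10 = 14; e = 10.2 − 14 = -3.8
x=12: ŷ = 13 + 0.1·12 = 14.2; e = 16.8 − 14.2 = 2.6
Signs: + − − +
Runs: +×1, −×2, +×1 → 3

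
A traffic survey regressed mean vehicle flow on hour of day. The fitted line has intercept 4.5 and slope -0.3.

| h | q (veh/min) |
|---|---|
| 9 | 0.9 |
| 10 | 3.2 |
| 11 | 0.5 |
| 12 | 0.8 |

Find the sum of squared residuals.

SSE = 4.2

h=9: ŷ = 4.5 − 0.3·9 = 1.8; e = 0.9 − 1.8 = -0.9
h=10: ŷ = 4.5 − 0.3·10 = 1.5; e = 3.2 − 1.5 = 1.7
h=11: ŷ = 4.5 − 0.3·11 = 1.2; e = 0.5 − 1.2 = -0.7
h=12: ŷ = 4.5 − 0.3·12 = 0.9; e = 0.8 − 0.9 = -0.1
SSE = 0.81 + 2.89 + 0.49 + 0.01 = 4.2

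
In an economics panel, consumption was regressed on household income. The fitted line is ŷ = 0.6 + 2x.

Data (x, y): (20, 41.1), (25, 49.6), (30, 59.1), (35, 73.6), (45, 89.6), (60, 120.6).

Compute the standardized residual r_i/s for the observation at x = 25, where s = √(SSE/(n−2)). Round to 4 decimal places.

x=20: ŷ = 0.6 + 2·20 = 40.6; r = 41.1 − 40.6 = 0.5
x=25: ŷ = 0.6 + 2·25 = 50.6; r = 49.6 − 50.6 = -1
x=30: ŷ = 0.6 + 2·30 = 60.6; r = 59.1 − 60.6 = -1.5
x=35: ŷ = 0.6 + 2·35 = 70.6; r = 73.6 − 70.6 = 3
x=45: ŷ = 0.6 + 2·45 = 90.6; r = 89.6 − 90.6 = -1
x=60: ŷ = 0.6 + 2·60 = 120.6; r = 120.6 − 120.6 = 0
SSE = 0.25 + 1 + 2.25 + 9 + 1 + 0 = 13.5
s = √(13.5/4) = 1.83712
r/s = -1 / 1.83712 = -0.5443

-0.5443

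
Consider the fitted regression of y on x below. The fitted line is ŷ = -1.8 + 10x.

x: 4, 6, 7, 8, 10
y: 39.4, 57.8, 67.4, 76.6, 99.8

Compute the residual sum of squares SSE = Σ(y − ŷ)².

SSE = 7.36

x=4: ŷ = -1.8 + 10·4 = 38.2; e = 39.4 − 38.2 = 1.2
x=6: ŷ = -1.8 + 10·6 = 58.2; e = 57.8 − 58.2 = -0.4
x=7: ŷ = -1.8 + 10·7 = 68.2; e = 67.4 − 68.2 = -0.8
x=8: ŷ = -1.8 + 10·8 = 78.2; e = 76.6 − 78.2 = -1.6
x=10: ŷ = -1.8 + 10·10 = 98.2; e = 99.8 − 98.2 = 1.6
SSE = 1.44 + 0.16 + 0.64 + 2.56 + 2.56 = 7.36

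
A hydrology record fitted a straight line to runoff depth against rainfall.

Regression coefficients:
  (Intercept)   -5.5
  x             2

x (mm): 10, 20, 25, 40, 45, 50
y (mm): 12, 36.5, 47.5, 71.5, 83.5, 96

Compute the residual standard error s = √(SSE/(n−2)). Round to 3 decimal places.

x=10: ŷ = -5.5 + 2·10 = 14.5; r = 12 − 14.5 = -2.5
x=20: ŷ = -5.5 + 2·20 = 34.5; r = 36.5 − 34.5 = 2
x=25: ŷ = -5.5 + 2·25 = 44.5; r = 47.5 − 44.5 = 3
x=40: ŷ = -5.5 + 2·40 = 74.5; r = 71.5 − 74.5 = -3
x=45: ŷ = -5.5 + 2·45 = 84.5; r = 83.5 − 84.5 = -1
x=50: ŷ = -5.5 + 2·50 = 94.5; r = 96 − 94.5 = 1.5
SSE = 6.25 + 4 + 9 + 9 + 1 + 2.25 = 31.5
s = √(31.5/4) = √7.875 ≈ 2.806

s = 2.806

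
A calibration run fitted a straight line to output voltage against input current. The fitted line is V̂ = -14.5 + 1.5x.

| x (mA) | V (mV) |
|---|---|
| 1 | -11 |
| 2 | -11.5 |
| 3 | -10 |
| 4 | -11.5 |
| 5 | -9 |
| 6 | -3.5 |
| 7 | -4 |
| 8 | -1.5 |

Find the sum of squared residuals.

x=1: V̂ = -14.5 + 1.5·1 = -13; r = -11 − (-13) = 2
x=2: V̂ = -14.5 + 1.5·2 = -11.5; r = -11.5 − (-11.5) = 0
x=3: V̂ = -14.5 + 1.5·3 = -10; r = -10 − (-10) = 0
x=4: V̂ = -14.5 + 1.5·4 = -8.5; r = -11.5 − (-8.5) = -3
x=5: V̂ = -14.5 + 1.5·5 = -7; r = -9 − (-7) = -2
x=6: V̂ = -14.5 + 1.5·6 = -5.5; r = -3.5 − (-5.5) = 2
x=7: V̂ = -14.5 + 1.5·7 = -4; r = -4 − (-4) = 0
x=8: V̂ = -14.5 + 1.5·8 = -2.5; r = -1.5 − (-2.5) = 1
SSE = 4 + 0 + 0 + 9 + 4 + 4 + 0 + 1 = 22

SSE = 22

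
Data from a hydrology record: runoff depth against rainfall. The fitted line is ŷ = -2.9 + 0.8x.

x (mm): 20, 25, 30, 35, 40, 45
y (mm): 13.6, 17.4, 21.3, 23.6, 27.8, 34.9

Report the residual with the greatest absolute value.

r = 1.8

x=20: ŷ = -2.9 + 0.8·20 = 13.1; r = 13.6 − 13.1 = 0.5
x=25: ŷ = -2.9 + 0.8·25 = 17.1; r = 17.4 − 17.1 = 0.3
x=30: ŷ = -2.9 + 0.8·30 = 21.1; r = 21.3 − 21.1 = 0.2
x=35: ŷ = -2.9 + 0.8·35 = 25.1; r = 23.6 − 25.1 = -1.5
x=40: ŷ = -2.9 + 0.8·40 = 29.1; r = 27.8 − 29.1 = -1.3
x=45: ŷ = -2.9 + 0.8·45 = 33.1; r = 34.9 − 33.1 = 1.8
Largest |r| is 1.8 at x = 45, residual 1.8.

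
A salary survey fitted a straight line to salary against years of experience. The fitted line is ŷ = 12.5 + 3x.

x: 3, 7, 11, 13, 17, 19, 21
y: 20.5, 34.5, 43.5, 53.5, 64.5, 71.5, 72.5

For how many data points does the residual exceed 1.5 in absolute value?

4

x=3: ŷ = 12.5 + 3·3 = 21.5; r = 20.5 − 21.5 = -1
x=7: ŷ = 12.5 + 3·7 = 33.5; r = 34.5 − 33.5 = 1
x=11: ŷ = 12.5 + 3·11 = 45.5; r = 43.5 − 45.5 = -2
x=13: ŷ = 12.5 + 3·13 = 51.5; r = 53.5 − 51.5 = 2
x=17: ŷ = 12.5 + 3·17 = 63.5; r = 64.5 − 63.5 = 1
x=19: ŷ = 12.5 + 3·19 = 69.5; r = 71.5 − 69.5 = 2
x=21: ŷ = 12.5 + 3·21 = 75.5; r = 72.5 − 75.5 = -3
|r| > 1.5: x=11 (|r|=2), x=13 (|r|=2), x=19 (|r|=2), x=21 (|r|=3) → 4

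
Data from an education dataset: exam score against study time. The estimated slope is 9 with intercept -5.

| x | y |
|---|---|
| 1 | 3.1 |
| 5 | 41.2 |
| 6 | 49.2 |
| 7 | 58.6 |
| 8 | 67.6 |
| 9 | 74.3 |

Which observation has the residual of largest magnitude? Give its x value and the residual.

x=1: ŷ = -5 + 9·1 = 4; e = 3.1 − 4 = -0.9
x=5: ŷ = -5 + 9·5 = 40; e = 41.2 − 40 = 1.2
x=6: ŷ = -5 + 9·6 = 49; e = 49.2 − 49 = 0.2
x=7: ŷ = -5 + 9·7 = 58; e = 58.6 − 58 = 0.6
x=8: ŷ = -5 + 9·8 = 67; e = 67.6 − 67 = 0.6
x=9: ŷ = -5 + 9·9 = 76; e = 74.3 − 76 = -1.7
Largest |e| is 1.7 at x = 9, residual -1.7.

x = 9, e = -1.7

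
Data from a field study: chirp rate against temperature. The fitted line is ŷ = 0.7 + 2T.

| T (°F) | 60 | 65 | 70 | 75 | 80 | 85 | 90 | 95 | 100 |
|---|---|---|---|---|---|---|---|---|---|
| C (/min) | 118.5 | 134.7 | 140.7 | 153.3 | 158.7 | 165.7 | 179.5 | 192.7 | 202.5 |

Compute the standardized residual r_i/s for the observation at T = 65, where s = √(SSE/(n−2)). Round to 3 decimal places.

1.310

T=60: ŷ = 0.7 + 2·60 = 120.7; r = 118.5 − 120.7 = -2.2
T=65: ŷ = 0.7 + 2·65 = 130.7; r = 134.7 − 130.7 = 4
T=70: ŷ = 0.7 + 2·70 = 140.7; r = 140.7 − 140.7 = 0
T=75: ŷ = 0.7 + 2·75 = 150.7; r = 153.3 − 150.7 = 2.6
T=80: ŷ = 0.7 + 2·80 = 160.7; r = 158.7 − 160.7 = -2
T=85: ŷ = 0.7 + 2·85 = 170.7; r = 165.7 − 170.7 = -5
T=90: ŷ = 0.7 + 2·90 = 180.7; r = 179.5 − 180.7 = -1.2
T=95: ŷ = 0.7 + 2·95 = 190.7; r = 192.7 − 190.7 = 2
T=100: ŷ = 0.7 + 2·100 = 200.7; r = 202.5 − 200.7 = 1.8
SSE = 4.84 + 16 + 0 + 6.76 + 4 + 25 + 1.44 + 4 + 3.24 = 65.28
s = √(65.28/7) = 3.0538
r/s = 4 / 3.0538 = 1.310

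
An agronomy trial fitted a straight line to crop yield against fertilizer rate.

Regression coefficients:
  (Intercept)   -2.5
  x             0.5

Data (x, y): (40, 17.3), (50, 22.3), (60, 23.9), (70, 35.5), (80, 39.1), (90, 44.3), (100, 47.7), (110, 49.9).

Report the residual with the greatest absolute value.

x=40: ŷ = -2.5 + 0.5·40 = 17.5; e = 17.3 − 17.5 = -0.2
x=50: ŷ = -2.5 + 0.5·50 = 22.5; e = 22.3 − 22.5 = -0.2
x=60: ŷ = -2.5 + 0.5·60 = 27.5; e = 23.9 − 27.5 = -3.6
x=70: ŷ = -2.5 + 0.5·70 = 32.5; e = 35.5 − 32.5 = 3
x=80: ŷ = -2.5 + 0.5·80 = 37.5; e = 39.1 − 37.5 = 1.6
x=90: ŷ = -2.5 + 0.5·90 = 42.5; e = 44.3 − 42.5 = 1.8
x=100: ŷ = -2.5 + 0.5·100 = 47.5; e = 47.7 − 47.5 = 0.2
x=110: ŷ = -2.5 + 0.5·110 = 52.5; e = 49.9 − 52.5 = -2.6
Largest |e| is 3.6 at x = 60, residual -3.6.

e = -3.6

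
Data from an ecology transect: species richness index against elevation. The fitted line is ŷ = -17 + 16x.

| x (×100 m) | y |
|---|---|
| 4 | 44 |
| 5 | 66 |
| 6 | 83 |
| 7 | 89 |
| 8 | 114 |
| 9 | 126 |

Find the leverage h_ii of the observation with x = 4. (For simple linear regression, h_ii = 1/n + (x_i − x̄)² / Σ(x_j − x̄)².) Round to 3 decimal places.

x̄ = (4 + 5 + 6 + 7 + 8 + 9)/6 = 6.5
Σ(x − x̄)² = 6.25 + 2.25 + 0.25 + 0.25 + 2.25 + 6.25 = 17.5
h = 1/6 + (-2.5)²/17.5 = 0.166667 + 0.357143 = 0.524

h = 0.524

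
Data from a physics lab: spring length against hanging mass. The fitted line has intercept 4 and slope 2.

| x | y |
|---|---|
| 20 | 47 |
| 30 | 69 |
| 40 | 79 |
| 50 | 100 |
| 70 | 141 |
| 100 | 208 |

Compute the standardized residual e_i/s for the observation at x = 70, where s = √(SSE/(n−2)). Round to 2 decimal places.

x=20: ŷ = 4 + 2·20 = 44; e = 47 − 44 = 3
x=30: ŷ = 4 + 2·30 = 64; e = 69 − 64 = 5
x=40: ŷ = 4 + 2·40 = 84; e = 79 − 84 = -5
x=50: ŷ = 4 + 2·50 = 104; e = 100 − 104 = -4
x=70: ŷ = 4 + 2·70 = 144; e = 141 − 144 = -3
x=100: ŷ = 4 + 2·100 = 204; e = 208 − 204 = 4
SSE = 9 + 25 + 25 + 16 + 9 + 16 = 100
s = √(100/4) = 5
e/s = -3 / 5 = -0.60

-0.60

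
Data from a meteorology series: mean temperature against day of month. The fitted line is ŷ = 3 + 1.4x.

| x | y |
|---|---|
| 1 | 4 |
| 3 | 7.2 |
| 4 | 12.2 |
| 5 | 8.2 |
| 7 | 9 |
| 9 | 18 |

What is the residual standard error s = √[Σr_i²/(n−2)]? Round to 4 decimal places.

s = 3.0232

x=1: ŷ = 3 + 1.4·1 = 4.4; r = 4 − 4.4 = -0.4
x=3: ŷ = 3 + 1.4·3 = 7.2; r = 7.2 − 7.2 = 0
x=4: ŷ = 3 + 1.4·4 = 8.6; r = 12.2 − 8.6 = 3.6
x=5: ŷ = 3 + 1.4·5 = 10; r = 8.2 − 10 = -1.8
x=7: ŷ = 3 + 1.4·7 = 12.8; r = 9 − 12.8 = -3.8
x=9: ŷ = 3 + 1.4·9 = 15.6; r = 18 − 15.6 = 2.4
SSE = 0.16 + 0 + 12.96 + 3.24 + 14.44 + 5.76 = 36.56
s = √(36.56/4) = √9.14 ≈ 3.0232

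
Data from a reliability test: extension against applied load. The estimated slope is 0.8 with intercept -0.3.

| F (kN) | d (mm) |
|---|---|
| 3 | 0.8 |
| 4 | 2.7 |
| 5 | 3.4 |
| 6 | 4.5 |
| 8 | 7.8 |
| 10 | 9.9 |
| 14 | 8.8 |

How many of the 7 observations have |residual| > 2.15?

1

F=3: d̂ = -0.3 + 0.8·3 = 2.1; r = 0.8 − 2.1 = -1.3
F=4: d̂ = -0.3 + 0.8·4 = 2.9; r = 2.7 − 2.9 = -0.2
F=5: d̂ = -0.3 + 0.8·5 = 3.7; r = 3.4 − 3.7 = -0.3
F=6: d̂ = -0.3 + 0.8·6 = 4.5; r = 4.5 − 4.5 = 0
F=8: d̂ = -0.3 + 0.8·8 = 6.1; r = 7.8 − 6.1 = 1.7
F=10: d̂ = -0.3 + 0.8·10 = 7.7; r = 9.9 − 7.7 = 2.2
F=14: d̂ = -0.3 + 0.8·14 = 10.9; r = 8.8 − 10.9 = -2.1
|r| > 2.15: F=10 (|r|=2.2) → 1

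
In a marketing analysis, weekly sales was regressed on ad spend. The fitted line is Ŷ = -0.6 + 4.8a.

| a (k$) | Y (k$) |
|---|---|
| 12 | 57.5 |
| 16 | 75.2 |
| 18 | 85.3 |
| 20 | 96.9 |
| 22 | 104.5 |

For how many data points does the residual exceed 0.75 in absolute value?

2

a=12: Ŷ = -0.6 + 4.8·12 = 57; r = 57.5 − 57 = 0.5
a=16: Ŷ = -0.6 + 4.8·16 = 76.2; r = 75.2 − 76.2 = -1
a=18: Ŷ = -0.6 + 4.8·18 = 85.8; r = 85.3 − 85.8 = -0.5
a=20: Ŷ = -0.6 + 4.8·20 = 95.4; r = 96.9 − 95.4 = 1.5
a=22: Ŷ = -0.6 + 4.8·22 = 105; r = 104.5 − 105 = -0.5
|r| > 0.75: a=16 (|r|=1), a=20 (|r|=1.5) → 2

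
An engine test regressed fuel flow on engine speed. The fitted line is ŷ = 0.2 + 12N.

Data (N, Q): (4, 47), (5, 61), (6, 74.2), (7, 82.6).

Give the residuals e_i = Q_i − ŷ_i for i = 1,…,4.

-1.2, 0.8, 2, -1.6

N=4: ŷ = 0.2 + 12·4 = 48.2; e = 47 − 48.2 = -1.2
N=5: ŷ = 0.2 + 12·5 = 60.2; e = 61 − 60.2 = 0.8
N=6: ŷ = 0.2 + 12·6 = 72.2; e = 74.2 − 72.2 = 2
N=7: ŷ = 0.2 + 12·7 = 84.2; e = 82.6 − 84.2 = -1.6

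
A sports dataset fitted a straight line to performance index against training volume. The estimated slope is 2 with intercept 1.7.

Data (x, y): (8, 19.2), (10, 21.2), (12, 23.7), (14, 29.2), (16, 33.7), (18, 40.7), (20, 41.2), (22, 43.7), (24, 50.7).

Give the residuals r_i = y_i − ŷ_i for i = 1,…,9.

1.5, -0.5, -2, -0.5, 0, 3, -0.5, -2, 1

x=8: ŷ = 1.7 + 2·8 = 17.7; r = 19.2 − 17.7 = 1.5
x=10: ŷ = 1.7 + 2·10 = 21.7; r = 21.2 − 21.7 = -0.5
x=12: ŷ = 1.7 + 2·12 = 25.7; r = 23.7 − 25.7 = -2
x=14: ŷ = 1.7 + 2·14 = 29.7; r = 29.2 − 29.7 = -0.5
x=16: ŷ = 1.7 + 2·16 = 33.7; r = 33.7 − 33.7 = 0
x=18: ŷ = 1.7 + 2·18 = 37.7; r = 40.7 − 37.7 = 3
x=20: ŷ = 1.7 + 2·20 = 41.7; r = 41.2 − 41.7 = -0.5
x=22: ŷ = 1.7 + 2·22 = 45.7; r = 43.7 − 45.7 = -2
x=24: ŷ = 1.7 + 2·24 = 49.7; r = 50.7 − 49.7 = 1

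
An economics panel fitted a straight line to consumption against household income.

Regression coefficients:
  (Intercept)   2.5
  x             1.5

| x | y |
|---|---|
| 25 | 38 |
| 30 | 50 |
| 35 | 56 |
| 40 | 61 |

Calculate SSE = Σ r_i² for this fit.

SSE = 13.5

x=25: ŷ = 2.5 + 1.5·25 = 40; r = 38 − 40 = -2
x=30: ŷ = 2.5 + 1.5·30 = 47.5; r = 50 − 47.5 = 2.5
x=35: ŷ = 2.5 + 1.5·35 = 55; r = 56 − 55 = 1
x=40: ŷ = 2.5 + 1.5·40 = 62.5; r = 61 − 62.5 = -1.5
SSE = 4 + 6.25 + 1 + 2.25 = 13.5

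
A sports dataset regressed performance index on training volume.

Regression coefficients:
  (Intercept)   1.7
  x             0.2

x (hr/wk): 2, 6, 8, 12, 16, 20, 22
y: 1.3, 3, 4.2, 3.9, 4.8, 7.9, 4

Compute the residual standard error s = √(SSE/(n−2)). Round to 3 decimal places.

x=2: ŷ = 1.7 + 0.2·2 = 2.1; r = 1.3 − 2.1 = -0.8
x=6: ŷ = 1.7 + 0.2·6 = 2.9; r = 3 − 2.9 = 0.1
x=8: ŷ = 1.7 + 0.2·8 = 3.3; r = 4.2 − 3.3 = 0.9
x=12: ŷ = 1.7 + 0.2·12 = 4.1; r = 3.9 − 4.1 = -0.2
x=16: ŷ = 1.7 + 0.2·16 = 4.9; r = 4.8 − 4.9 = -0.1
x=20: ŷ = 1.7 + 0.2·20 = 5.7; r = 7.9 − 5.7 = 2.2
x=22: ŷ = 1.7 + 0.2·22 = 6.1; r = 4 − 6.1 = -2.1
SSE = 0.64 + 0.01 + 0.81 + 0.04 + 0.01 + 4.84 + 4.41 = 10.76
s = √(10.76/5) = √2.152 ≈ 1.467

s = 1.467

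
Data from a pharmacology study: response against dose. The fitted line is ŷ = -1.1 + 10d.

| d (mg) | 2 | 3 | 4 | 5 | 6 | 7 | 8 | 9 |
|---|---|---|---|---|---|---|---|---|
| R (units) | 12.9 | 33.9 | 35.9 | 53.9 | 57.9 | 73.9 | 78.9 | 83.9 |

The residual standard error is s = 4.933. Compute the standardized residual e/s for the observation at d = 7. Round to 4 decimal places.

1.0136

ŷ = -1.1 + 10·7 = 68.9
e = 73.9 − 68.9 = 5
e/s = 5 / 4.933 = 1.0136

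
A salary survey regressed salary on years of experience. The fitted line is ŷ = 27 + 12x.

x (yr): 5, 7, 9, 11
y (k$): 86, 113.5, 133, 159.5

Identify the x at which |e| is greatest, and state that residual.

x=5: ŷ = 27 + 12·5 = 87; e = 86 − 87 = -1
x=7: ŷ = 27 + 12·7 = 111; e = 113.5 − 111 = 2.5
x=9: ŷ = 27 + 12·9 = 135; e = 133 − 135 = -2
x=11: ŷ = 27 + 12·11 = 159; e = 159.5 − 159 = 0.5
Largest |e| is 2.5 at x = 7, residual 2.5.

x = 7, e = 2.5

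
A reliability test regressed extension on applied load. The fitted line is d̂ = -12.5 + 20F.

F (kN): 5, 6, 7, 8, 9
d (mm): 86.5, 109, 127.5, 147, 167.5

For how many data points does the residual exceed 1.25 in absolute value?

1

F=5: d̂ = -12.5 + 20·5 = 87.5; r = 86.5 − 87.5 = -1
F=6: d̂ = -12.5 + 20·6 = 107.5; r = 109 − 107.5 = 1.5
F=7: d̂ = -12.5 + 20·7 = 127.5; r = 127.5 − 127.5 = 0
F=8: d̂ = -12.5 + 20·8 = 147.5; r = 147 − 147.5 = -0.5
F=9: d̂ = -12.5 + 20·9 = 167.5; r = 167.5 − 167.5 = 0
|r| > 1.25: F=6 (|r|=1.5) → 1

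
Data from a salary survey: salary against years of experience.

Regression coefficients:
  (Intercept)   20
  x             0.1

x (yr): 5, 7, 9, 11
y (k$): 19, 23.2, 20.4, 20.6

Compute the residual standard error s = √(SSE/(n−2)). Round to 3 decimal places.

s = 2.121

x=5: ŷ = 20 + 0.1·5 = 20.5; r = 19 − 20.5 = -1.5
x=7: ŷ = 20 + 0.1·7 = 20.7; r = 23.2 − 20.7 = 2.5
x=9: ŷ = 20 + 0.1·9 = 20.9; r = 20.4 − 20.9 = -0.5
x=11: ŷ = 20 + 0.1·11 = 21.1; r = 20.6 − 21.1 = -0.5
SSE = 2.25 + 6.25 + 0.25 + 0.25 = 9
s = √(9/2) = √4.5 ≈ 2.121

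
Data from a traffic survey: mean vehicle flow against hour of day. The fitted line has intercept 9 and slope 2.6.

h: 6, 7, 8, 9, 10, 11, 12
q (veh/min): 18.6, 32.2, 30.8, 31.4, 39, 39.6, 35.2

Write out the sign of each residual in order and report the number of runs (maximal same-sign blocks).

5 runs

h=6: ŷ = 9 + 2.6·6 = 24.6; r = 18.6 − 24.6 = -6
h=7: ŷ = 9 + 2.6·7 = 27.2; r = 32.2 − 27.2 = 5
h=8: ŷ = 9 + 2.6·8 = 29.8; r = 30.8 − 29.8 = 1
h=9: ŷ = 9 + 2.6·9 = 32.4; r = 31.4 − 32.4 = -1
h=10: ŷ = 9 + 2.6·10 = 35; r = 39 − 35 = 4
h=11: ŷ = 9 + 2.6·11 = 37.6; r = 39.6 − 37.6 = 2
h=12: ŷ = 9 + 2.6·12 = 40.2; r = 35.2 − 40.2 = -5
Signs: − + + − + + −
Runs: −×1, +×2, −×1, +×2, −×1 → 5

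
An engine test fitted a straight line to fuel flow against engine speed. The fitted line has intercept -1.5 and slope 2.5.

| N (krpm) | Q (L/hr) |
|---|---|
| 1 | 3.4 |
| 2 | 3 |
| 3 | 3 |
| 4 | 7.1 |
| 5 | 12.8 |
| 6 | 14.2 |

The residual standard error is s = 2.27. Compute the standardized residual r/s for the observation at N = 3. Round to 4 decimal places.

ŷ = -1.5 + 2.5·3 = 6
r = 3 − 6 = -3
r/s = -3 / 2.27 = -1.3216

-1.3216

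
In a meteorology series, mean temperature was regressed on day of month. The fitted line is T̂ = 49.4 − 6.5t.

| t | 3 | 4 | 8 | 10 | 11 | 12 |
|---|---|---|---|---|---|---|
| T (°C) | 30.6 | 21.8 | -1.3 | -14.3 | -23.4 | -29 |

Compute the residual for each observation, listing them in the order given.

0.7, -1.6, 1.3, 1.3, -1.3, -0.4

t=3: T̂ = 49.4 − 6.5·3 = 29.9; e = 30.6 − 29.9 = 0.7
t=4: T̂ = 49.4 − 6.5·4 = 23.4; e = 21.8 − 23.4 = -1.6
t=8: T̂ = 49.4 − 6.5·8 = -2.6; e = -1.3 − (-2.6) = 1.3
t=10: T̂ = 49.4 − 6.5·10 = -15.6; e = -14.3 − (-15.6) = 1.3
t=11: T̂ = 49.4 − 6.5·11 = -22.1; e = -23.4 − (-22.1) = -1.3
t=12: T̂ = 49.4 − 6.5·12 = -28.6; e = -29 − (-28.6) = -0.4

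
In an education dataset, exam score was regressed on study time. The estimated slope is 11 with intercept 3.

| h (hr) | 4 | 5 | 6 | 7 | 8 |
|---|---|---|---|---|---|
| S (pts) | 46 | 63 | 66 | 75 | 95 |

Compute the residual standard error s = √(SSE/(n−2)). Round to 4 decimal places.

s = 5.0332

h=4: Ŝ = 3 + 11·4 = 47; r = 46 − 47 = -1
h=5: Ŝ = 3 + 11·5 = 58; r = 63 − 58 = 5
h=6: Ŝ = 3 + 11·6 = 69; r = 66 − 69 = -3
h=7: Ŝ = 3 + 11·7 = 80; r = 75 − 80 = -5
h=8: Ŝ = 3 + 11·8 = 91; r = 95 − 91 = 4
SSE = 1 + 25 + 9 + 25 + 16 = 76
s = √(76/3) = √25.3333 ≈ 5.0332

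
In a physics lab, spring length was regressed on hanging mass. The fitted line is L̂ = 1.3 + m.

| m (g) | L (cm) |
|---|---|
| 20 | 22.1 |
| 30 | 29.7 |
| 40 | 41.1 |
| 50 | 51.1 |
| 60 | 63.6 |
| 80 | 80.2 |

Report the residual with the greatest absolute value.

m=20: L̂ = 1.3 + 20 = 21.3; e = 22.1 − 21.3 = 0.8
m=30: L̂ = 1.3 + 30 = 31.3; e = 29.7 − 31.3 = -1.6
m=40: L̂ = 1.3 + 40 = 41.3; e = 41.1 − 41.3 = -0.2
m=50: L̂ = 1.3 + 50 = 51.3; e = 51.1 − 51.3 = -0.2
m=60: L̂ = 1.3 + 60 = 61.3; e = 63.6 − 61.3 = 2.3
m=80: L̂ = 1.3 + 80 = 81.3; e = 80.2 − 81.3 = -1.1
Largest |e| is 2.3 at m = 60, residual 2.3.

e = 2.3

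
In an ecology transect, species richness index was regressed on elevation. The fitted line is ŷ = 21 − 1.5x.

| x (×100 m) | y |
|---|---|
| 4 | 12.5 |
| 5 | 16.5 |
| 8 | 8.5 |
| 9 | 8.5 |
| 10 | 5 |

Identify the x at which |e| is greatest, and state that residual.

x=4: ŷ = 21 − 1.5·4 = 15; e = 12.5 − 15 = -2.5
x=5: ŷ = 21 − 1.5·5 = 13.5; e = 16.5 − 13.5 = 3
x=8: ŷ = 21 − 1.5·8 = 9; e = 8.5 − 9 = -0.5
x=9: ŷ = 21 − 1.5·9 = 7.5; e = 8.5 − 7.5 = 1
x=10: ŷ = 21 − 1.5·10 = 6; e = 5 − 6 = -1
Largest |e| is 3 at x = 5, residual 3.

x = 5, e = 3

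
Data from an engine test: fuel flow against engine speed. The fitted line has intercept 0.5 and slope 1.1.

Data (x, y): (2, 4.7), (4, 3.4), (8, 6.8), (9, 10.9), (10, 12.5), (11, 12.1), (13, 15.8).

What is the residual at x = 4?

ŷ = 0.5 + 1.1·4 = 4.9
r = 3.4 − 4.9 = -1.5

r = -1.5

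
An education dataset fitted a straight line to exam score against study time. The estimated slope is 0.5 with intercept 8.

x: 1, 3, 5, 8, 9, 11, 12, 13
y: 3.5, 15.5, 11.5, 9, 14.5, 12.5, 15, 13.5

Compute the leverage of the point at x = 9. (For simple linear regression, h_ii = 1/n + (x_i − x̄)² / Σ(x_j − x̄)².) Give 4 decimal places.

h = 0.1367

x̄ = (1 + 3 + 5 + 8 + 9 + 11 + 12 + 13)/8 = 7.75
Σ(x − x̄)² = 45.5625 + 22.5625 + 7.5625 + 0.0625 + 1.5625 + 10.5625 + 18.0625 + 27.5625 = 133.5
h = 1/8 + (1.25)²/133.5 = 0.125 + 0.0117041 = 0.1367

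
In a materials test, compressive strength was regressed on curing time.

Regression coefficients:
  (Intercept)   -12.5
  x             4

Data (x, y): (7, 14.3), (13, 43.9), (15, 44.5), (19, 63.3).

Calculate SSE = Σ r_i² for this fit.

SSE = 29.84

x=7: ŷ = -12.5 + 4·7 = 15.5; r = 14.3 − 15.5 = -1.2
x=13: ŷ = -12.5 + 4·13 = 39.5; r = 43.9 − 39.5 = 4.4
x=15: ŷ = -12.5 + 4·15 = 47.5; r = 44.5 − 47.5 = -3
x=19: ŷ = -12.5 + 4·19 = 63.5; r = 63.3 − 63.5 = -0.2
SSE = 1.44 + 19.36 + 9 + 0.04 = 29.84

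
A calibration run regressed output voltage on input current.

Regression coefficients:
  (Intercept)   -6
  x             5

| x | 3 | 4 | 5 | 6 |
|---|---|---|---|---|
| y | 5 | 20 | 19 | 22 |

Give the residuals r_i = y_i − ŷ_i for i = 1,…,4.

-4, 6, 0, -2

x=3: ŷ = -6 + 5·3 = 9; r = 5 − 9 = -4
x=4: ŷ = -6 + 5·4 = 14; r = 20 − 14 = 6
x=5: ŷ = -6 + 5·5 = 19; r = 19 − 19 = 0
x=6: ŷ = -6 + 5·6 = 24; r = 22 − 24 = -2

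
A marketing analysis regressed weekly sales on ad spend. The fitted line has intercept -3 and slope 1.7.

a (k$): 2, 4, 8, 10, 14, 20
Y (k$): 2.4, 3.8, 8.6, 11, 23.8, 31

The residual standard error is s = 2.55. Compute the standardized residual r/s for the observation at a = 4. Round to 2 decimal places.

ŷ = -3 + 1.7·4 = 3.8
r = 3.8 − 3.8 = 0
r/s = 0 / 2.55 = 0.00

0.00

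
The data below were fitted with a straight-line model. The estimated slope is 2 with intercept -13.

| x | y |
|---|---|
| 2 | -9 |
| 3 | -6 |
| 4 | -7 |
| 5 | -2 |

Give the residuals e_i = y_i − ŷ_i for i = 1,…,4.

x=2: ŷ = -13 + 2·2 = -9; e = -9 − (-9) = 0
x=3: ŷ = -13 + 2·3 = -7; e = -6 − (-7) = 1
x=4: ŷ = -13 + 2·4 = -5; e = -7 − (-5) = -2
x=5: ŷ = -13 + 2·5 = -3; e = -2 − (-3) = 1

0, 1, -2, 1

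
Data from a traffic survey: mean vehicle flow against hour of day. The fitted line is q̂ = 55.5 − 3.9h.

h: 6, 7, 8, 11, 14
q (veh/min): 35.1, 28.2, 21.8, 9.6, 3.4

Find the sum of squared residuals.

h=6: q̂ = 55.5 − 3.9·6 = 32.1; e = 35.1 − 32.1 = 3
h=7: q̂ = 55.5 − 3.9·7 = 28.2; e = 28.2 − 28.2 = 0
h=8: q̂ = 55.5 − 3.9·8 = 24.3; e = 21.8 − 24.3 = -2.5
h=11: q̂ = 55.5 − 3.9·11 = 12.6; e = 9.6 − 12.6 = -3
h=14: q̂ = 55.5 − 3.9·14 = 0.9; e = 3.4 − 0.9 = 2.5
SSE = 9 + 0 + 6.25 + 9 + 6.25 = 30.5

SSE = 30.5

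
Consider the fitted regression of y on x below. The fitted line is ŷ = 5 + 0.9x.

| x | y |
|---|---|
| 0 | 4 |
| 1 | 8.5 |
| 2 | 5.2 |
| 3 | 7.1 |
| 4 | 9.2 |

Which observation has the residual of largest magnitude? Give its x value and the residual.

x = 1, e = 2.6

x=0: ŷ = 5 + 0.9·0 = 5; e = 4 − 5 = -1
x=1: ŷ = 5 + 0.9·1 = 5.9; e = 8.5 − 5.9 = 2.6
x=2: ŷ = 5 + 0.9·2 = 6.8; e = 5.2 − 6.8 = -1.6
x=3: ŷ = 5 + 0.9·3 = 7.7; e = 7.1 − 7.7 = -0.6
x=4: ŷ = 5 + 0.9·4 = 8.6; e = 9.2 − 8.6 = 0.6
Largest |e| is 2.6 at x = 1, residual 2.6.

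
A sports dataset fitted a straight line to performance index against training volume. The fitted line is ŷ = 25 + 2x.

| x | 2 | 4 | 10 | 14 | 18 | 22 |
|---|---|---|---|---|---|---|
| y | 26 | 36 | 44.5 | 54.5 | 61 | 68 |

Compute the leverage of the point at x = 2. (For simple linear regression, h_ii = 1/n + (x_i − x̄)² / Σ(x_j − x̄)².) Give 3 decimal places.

h = 0.471

x̄ = (2 + 4 + 10 + 14 + 18 + 22)/6 = 11.6667
Σ(x − x̄)² = 93.4444 + 58.7778 + 2.77778 + 5.44444 + 40.1111 + 106.778 = 307.333
h = 1/6 + (-9.66667)²/307.333 = 0.166667 + 0.304049 = 0.471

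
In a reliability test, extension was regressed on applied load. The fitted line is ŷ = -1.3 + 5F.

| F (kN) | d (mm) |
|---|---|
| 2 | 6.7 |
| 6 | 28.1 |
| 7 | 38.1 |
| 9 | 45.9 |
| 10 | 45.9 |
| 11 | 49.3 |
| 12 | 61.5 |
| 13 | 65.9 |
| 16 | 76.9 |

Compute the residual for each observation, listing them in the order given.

F=2: ŷ = -1.3 + 5·2 = 8.7; r = 6.7 − 8.7 = -2
F=6: ŷ = -1.3 + 5·6 = 28.7; r = 28.1 − 28.7 = -0.6
F=7: ŷ = -1.3 + 5·7 = 33.7; r = 38.1 − 33.7 = 4.4
F=9: ŷ = -1.3 + 5·9 = 43.7; r = 45.9 − 43.7 = 2.2
F=10: ŷ = -1.3 + 5·10 = 48.7; r = 45.9 − 48.7 = -2.8
F=11: ŷ = -1.3 + 5·11 = 53.7; r = 49.3 − 53.7 = -4.4
F=12: ŷ = -1.3 + 5·12 = 58.7; r = 61.5 − 58.7 = 2.8
F=13: ŷ = -1.3 + 5·13 = 63.7; r = 65.9 − 63.7 = 2.2
F=16: ŷ = -1.3 + 5·16 = 78.7; r = 76.9 − 78.7 = -1.8

-2, -0.6, 4.4, 2.2, -2.8, -4.4, 2.8, 2.2, -1.8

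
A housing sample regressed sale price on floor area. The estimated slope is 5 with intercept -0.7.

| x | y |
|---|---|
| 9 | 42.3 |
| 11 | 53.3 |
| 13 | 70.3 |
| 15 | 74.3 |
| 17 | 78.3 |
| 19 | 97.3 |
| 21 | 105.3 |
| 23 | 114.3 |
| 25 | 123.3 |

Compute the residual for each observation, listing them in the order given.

x=9: ŷ = -0.7 + 5·9 = 44.3; r = 42.3 − 44.3 = -2
x=11: ŷ = -0.7 + 5·11 = 54.3; r = 53.3 − 54.3 = -1
x=13: ŷ = -0.7 + 5·13 = 64.3; r = 70.3 − 64.3 = 6
x=15: ŷ = -0.7 + 5·15 = 74.3; r = 74.3 − 74.3 = 0
x=17: ŷ = -0.7 + 5·17 = 84.3; r = 78.3 − 84.3 = -6
x=19: ŷ = -0.7 + 5·19 = 94.3; r = 97.3 − 94.3 = 3
x=21: ŷ = -0.7 + 5·21 = 104.3; r = 105.3 − 104.3 = 1
x=23: ŷ = -0.7 + 5·23 = 114.3; r = 114.3 − 114.3 = 0
x=25: ŷ = -0.7 + 5·25 = 124.3; r = 123.3 − 124.3 = -1

-2, -1, 6, 0, -6, 3, 1, 0, -1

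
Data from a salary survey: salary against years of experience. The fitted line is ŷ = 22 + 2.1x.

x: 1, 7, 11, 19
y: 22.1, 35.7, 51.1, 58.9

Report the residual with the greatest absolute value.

e = 6

x=1: ŷ = 22 + 2.1·1 = 24.1; e = 22.1 − 24.1 = -2
x=7: ŷ = 22 + 2.1·7 = 36.7; e = 35.7 − 36.7 = -1
x=11: ŷ = 22 + 2.1·11 = 45.1; e = 51.1 − 45.1 = 6
x=19: ŷ = 22 + 2.1·19 = 61.9; e = 58.9 − 61.9 = -3
Largest |e| is 6 at x = 11, residual 6.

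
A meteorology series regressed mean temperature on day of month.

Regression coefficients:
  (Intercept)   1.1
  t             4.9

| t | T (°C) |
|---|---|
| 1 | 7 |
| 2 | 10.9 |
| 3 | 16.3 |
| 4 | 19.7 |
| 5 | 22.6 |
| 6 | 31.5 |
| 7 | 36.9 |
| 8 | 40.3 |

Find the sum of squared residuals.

t=1: ŷ = 1.1 + 4.9·1 = 6; r = 7 − 6 = 1
t=2: ŷ = 1.1 + 4.9·2 = 10.9; r = 10.9 − 10.9 = 0
t=3: ŷ = 1.1 + 4.9·3 = 15.8; r = 16.3 − 15.8 = 0.5
t=4: ŷ = 1.1 + 4.9·4 = 20.7; r = 19.7 − 20.7 = -1
t=5: ŷ = 1.1 + 4.9·5 = 25.6; r = 22.6 − 25.6 = -3
t=6: ŷ = 1.1 + 4.9·6 = 30.5; r = 31.5 − 30.5 = 1
t=7: ŷ = 1.1 + 4.9·7 = 35.4; r = 36.9 − 35.4 = 1.5
t=8: ŷ = 1.1 + 4.9·8 = 40.3; r = 40.3 − 40.3 = 0
SSE = 1 + 0 + 0.25 + 1 + 9 + 1 + 2.25 + 0 = 14.5

SSE = 14.5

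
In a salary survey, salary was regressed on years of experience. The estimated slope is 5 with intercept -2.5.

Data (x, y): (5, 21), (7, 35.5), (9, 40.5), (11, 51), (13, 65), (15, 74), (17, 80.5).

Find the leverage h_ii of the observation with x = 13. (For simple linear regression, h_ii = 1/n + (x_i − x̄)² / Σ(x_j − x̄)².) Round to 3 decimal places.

h = 0.179

x̄ = (5 + 7 + 9 + 11 + 13 + 15 + 17)/7 = 11
Σ(x − x̄)² = 36 + 16 + 4 + 0 + 4 + 16 + 36 = 112
h = 1/7 + (2)²/112 = 0.142857 + 0.0357143 = 0.179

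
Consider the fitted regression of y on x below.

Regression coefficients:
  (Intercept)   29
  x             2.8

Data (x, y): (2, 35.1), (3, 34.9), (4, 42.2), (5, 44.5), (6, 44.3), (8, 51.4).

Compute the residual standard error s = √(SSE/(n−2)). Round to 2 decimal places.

s = 1.94

x=2: ŷ = 29 + 2.8·2 = 34.6; r = 35.1 − 34.6 = 0.5
x=3: ŷ = 29 + 2.8·3 = 37.4; r = 34.9 − 37.4 = -2.5
x=4: ŷ = 29 + 2.8·4 = 40.2; r = 42.2 − 40.2 = 2
x=5: ŷ = 29 + 2.8·5 = 43; r = 44.5 − 43 = 1.5
x=6: ŷ = 29 + 2.8·6 = 45.8; r = 44.3 − 45.8 = -1.5
x=8: ŷ = 29 + 2.8·8 = 51.4; r = 51.4 − 51.4 = 0
SSE = 0.25 + 6.25 + 4 + 2.25 + 2.25 + 0 = 15
s = √(15/4) = √3.75 ≈ 1.94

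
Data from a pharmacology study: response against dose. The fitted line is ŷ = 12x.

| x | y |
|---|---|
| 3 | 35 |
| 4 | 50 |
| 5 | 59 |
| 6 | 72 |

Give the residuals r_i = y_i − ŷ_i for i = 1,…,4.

-1, 2, -1, 0

x=3: ŷ = 12·3 = 36; r = 35 − 36 = -1
x=4: ŷ = 12·4 = 48; r = 50 − 48 = 2
x=5: ŷ = 12·5 = 60; r = 59 − 60 = -1
x=6: ŷ = 12·6 = 72; r = 72 − 72 = 0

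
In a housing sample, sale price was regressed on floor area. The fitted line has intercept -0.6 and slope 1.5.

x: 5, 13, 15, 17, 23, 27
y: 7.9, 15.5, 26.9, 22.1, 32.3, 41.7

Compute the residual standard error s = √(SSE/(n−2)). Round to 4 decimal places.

x=5: ŷ = -0.6 + 1.5·5 = 6.9; r = 7.9 − 6.9 = 1
x=13: ŷ = -0.6 + 1.5·13 = 18.9; r = 15.5 − 18.9 = -3.4
x=15: ŷ = -0.6 + 1.5·15 = 21.9; r = 26.9 − 21.9 = 5
x=17: ŷ = -0.6 + 1.5·17 = 24.9; r = 22.1 − 24.9 = -2.8
x=23: ŷ = -0.6 + 1.5·23 = 33.9; r = 32.3 − 33.9 = -1.6
x=27: ŷ = -0.6 + 1.5·27 = 39.9; r = 41.7 − 39.9 = 1.8
SSE = 1 + 11.56 + 25 + 7.84 + 2.56 + 3.24 = 51.2
s = √(51.2/4) = √12.8 ≈ 3.5777

s = 3.5777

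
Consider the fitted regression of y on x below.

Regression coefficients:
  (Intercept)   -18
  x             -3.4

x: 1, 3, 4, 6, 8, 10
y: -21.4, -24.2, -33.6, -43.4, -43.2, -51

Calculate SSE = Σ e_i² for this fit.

x=1: ŷ = -18 − 3.4·1 = -21.4; e = -21.4 − (-21.4) = 0
x=3: ŷ = -18 − 3.4·3 = -28.2; e = -24.2 − (-28.2) = 4
x=4: ŷ = -18 − 3.4·4 = -31.6; e = -33.6 − (-31.6) = -2
x=6: ŷ = -18 − 3.4·6 = -38.4; e = -43.4 − (-38.4) = -5
x=8: ŷ = -18 − 3.4·8 = -45.2; e = -43.2 − (-45.2) = 2
x=10: ŷ = -18 − 3.4·10 = -52; e = -51 − (-52) = 1
SSE = 0 + 16 + 4 + 25 + 4 + 1 = 50

SSE = 50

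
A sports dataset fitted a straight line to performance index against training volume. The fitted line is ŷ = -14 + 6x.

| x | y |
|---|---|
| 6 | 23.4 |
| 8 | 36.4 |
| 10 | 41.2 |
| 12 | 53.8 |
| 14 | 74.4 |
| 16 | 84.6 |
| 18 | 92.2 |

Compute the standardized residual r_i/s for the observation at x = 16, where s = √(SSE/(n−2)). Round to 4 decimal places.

x=6: ŷ = -14 + 6·6 = 22; r = 23.4 − 22 = 1.4
x=8: ŷ = -14 + 6·8 = 34; r = 36.4 − 34 = 2.4
x=10: ŷ = -14 + 6·10 = 46; r = 41.2 − 46 = -4.8
x=12: ŷ = -14 + 6·12 = 58; r = 53.8 − 58 = -4.2
x=14: ŷ = -14 + 6·14 = 70; r = 74.4 − 70 = 4.4
x=16: ŷ = -14 + 6·16 = 82; r = 84.6 − 82 = 2.6
x=18: ŷ = -14 + 6·18 = 94; r = 92.2 − 94 = -1.8
SSE = 1.96 + 5.76 + 23.04 + 17.64 + 19.36 + 6.76 + 3.24 = 77.76
s = √(77.76/5) = 3.9436
r/s = 2.6 / 3.9436 = 0.6593

0.6593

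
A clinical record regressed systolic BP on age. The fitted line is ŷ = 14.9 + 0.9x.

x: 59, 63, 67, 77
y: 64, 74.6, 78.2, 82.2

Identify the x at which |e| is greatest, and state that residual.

x=59: ŷ = 14.9 + 0.9·59 = 68; e = 64 − 68 = -4
x=63: ŷ = 14.9 + 0.9·63 = 71.6; e = 74.6 − 71.6 = 3
x=67: ŷ = 14.9 + 0.9·67 = 75.2; e = 78.2 − 75.2 = 3
x=77: ŷ = 14.9 + 0.9·77 = 84.2; e = 82.2 − 84.2 = -2
Largest |e| is 4 at x = 59, residual -4.

x = 59, e = -4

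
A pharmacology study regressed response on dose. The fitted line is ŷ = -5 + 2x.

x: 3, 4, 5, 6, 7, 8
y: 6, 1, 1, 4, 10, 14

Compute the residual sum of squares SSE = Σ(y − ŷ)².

SSE = 64

x=3: ŷ = -5 + 2·3 = 1; e = 6 − 1 = 5
x=4: ŷ = -5 + 2·4 = 3; e = 1 − 3 = -2
x=5: ŷ = -5 + 2·5 = 5; e = 1 − 5 = -4
x=6: ŷ = -5 + 2·6 = 7; e = 4 − 7 = -3
x=7: ŷ = -5 + 2·7 = 9; e = 10 − 9 = 1
x=8: ŷ = -5 + 2·8 = 11; e = 14 − 11 = 3
SSE = 25 + 4 + 16 + 9 + 1 + 9 = 64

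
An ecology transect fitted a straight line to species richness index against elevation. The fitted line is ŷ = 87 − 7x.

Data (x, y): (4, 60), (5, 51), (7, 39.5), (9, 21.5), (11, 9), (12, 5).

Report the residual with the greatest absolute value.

x=4: ŷ = 87 − 7·4 = 59; e = 60 − 59 = 1
x=5: ŷ = 87 − 7·5 = 52; e = 51 − 52 = -1
x=7: ŷ = 87 − 7·7 = 38; e = 39.5 − 38 = 1.5
x=9: ŷ = 87 − 7·9 = 24; e = 21.5 − 24 = -2.5
x=11: ŷ = 87 − 7·11 = 10; e = 9 − 10 = -1
x=12: ŷ = 87 − 7·12 = 3; e = 5 − 3 = 2
Largest |e| is 2.5 at x = 9, residual -2.5.

e = -2.5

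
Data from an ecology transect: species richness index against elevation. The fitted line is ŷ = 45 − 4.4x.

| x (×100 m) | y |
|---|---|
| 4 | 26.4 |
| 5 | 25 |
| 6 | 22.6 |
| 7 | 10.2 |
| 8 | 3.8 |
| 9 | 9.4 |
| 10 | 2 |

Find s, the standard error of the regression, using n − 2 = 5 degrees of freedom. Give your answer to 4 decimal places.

x=4: ŷ = 45 − 4.4·4 = 27.4; r = 26.4 − 27.4 = -1
x=5: ŷ = 45 − 4.4·5 = 23; r = 25 − 23 = 2
x=6: ŷ = 45 − 4.4·6 = 18.6; r = 22.6 − 18.6 = 4
x=7: ŷ = 45 − 4.4·7 = 14.2; r = 10.2 − 14.2 = -4
x=8: ŷ = 45 − 4.4·8 = 9.8; r = 3.8 − 9.8 = -6
x=9: ŷ = 45 − 4.4·9 = 5.4; r = 9.4 − 5.4 = 4
x=10: ŷ = 45 − 4.4·10 = 1; r = 2 − 1 = 1
SSE = 1 + 4 + 16 + 16 + 36 + 16 + 1 = 90
s = √(90/5) = √18 ≈ 4.2426

s = 4.2426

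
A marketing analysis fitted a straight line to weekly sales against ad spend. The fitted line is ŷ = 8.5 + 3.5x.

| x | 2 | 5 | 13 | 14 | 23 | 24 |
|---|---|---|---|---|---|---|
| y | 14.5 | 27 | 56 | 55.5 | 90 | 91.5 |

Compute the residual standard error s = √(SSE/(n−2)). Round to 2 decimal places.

x=2: ŷ = 8.5 + 3.5·2 = 15.5; e = 14.5 − 15.5 = -1
x=5: ŷ = 8.5 + 3.5·5 = 26; e = 27 − 26 = 1
x=13: ŷ = 8.5 + 3.5·13 = 54; e = 56 − 54 = 2
x=14: ŷ = 8.5 + 3.5·14 = 57.5; e = 55.5 − 57.5 = -2
x=23: ŷ = 8.5 + 3.5·23 = 89; e = 90 − 89 = 1
x=24: ŷ = 8.5 + 3.5·24 = 92.5; e = 91.5 − 92.5 = -1
SSE = 1 + 1 + 4 + 4 + 1 + 1 = 12
s = √(12/4) = √3 ≈ 1.73

s = 1.73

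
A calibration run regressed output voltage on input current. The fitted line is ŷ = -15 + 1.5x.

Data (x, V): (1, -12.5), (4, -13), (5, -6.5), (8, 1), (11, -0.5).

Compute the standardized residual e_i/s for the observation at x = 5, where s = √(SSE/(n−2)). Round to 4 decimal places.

0.2810

x=1: ŷ = -15 + 1.5·1 = -13.5; e = -12.5 − (-13.5) = 1
x=4: ŷ = -15 + 1.5·4 = -9; e = -13 − (-9) = -4
x=5: ŷ = -15 + 1.5·5 = -7.5; e = -6.5 − (-7.5) = 1
x=8: ŷ = -15 + 1.5·8 = -3; e = 1 − (-3) = 4
x=11: ŷ = -15 + 1.5·11 = 1.5; e = -0.5 − 1.5 = -2
SSE = 1 + 16 + 1 + 16 + 4 = 38
s = √(38/3) = 3.55903
e/s = 1 / 3.55903 = 0.2810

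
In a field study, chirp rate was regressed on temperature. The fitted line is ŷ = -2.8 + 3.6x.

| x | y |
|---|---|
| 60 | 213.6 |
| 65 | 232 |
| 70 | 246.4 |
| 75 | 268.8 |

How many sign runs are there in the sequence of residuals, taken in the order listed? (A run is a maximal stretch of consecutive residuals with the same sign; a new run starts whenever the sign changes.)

3 runs

x=60: ŷ = -2.8 + 3.6·60 = 213.2; e = 213.6 − 213.2 = 0.4
x=65: ŷ = -2.8 + 3.6·65 = 231.2; e = 232 − 231.2 = 0.8
x=70: ŷ = -2.8 + 3.6·70 = 249.2; e = 246.4 − 249.2 = -2.8
x=75: ŷ = -2.8 + 3.6·75 = 267.2; e = 268.8 − 267.2 = 1.6
Signs: + + − +
Runs: +×2, −×1, +×1 → 3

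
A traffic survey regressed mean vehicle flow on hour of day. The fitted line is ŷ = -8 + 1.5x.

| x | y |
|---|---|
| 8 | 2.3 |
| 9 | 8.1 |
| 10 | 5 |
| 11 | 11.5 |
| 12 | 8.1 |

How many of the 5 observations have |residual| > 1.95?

3

x=8: ŷ = -8 + 1.5·8 = 4; r = 2.3 − 4 = -1.7
x=9: ŷ = -8 + 1.5·9 = 5.5; r = 8.1 − 5.5 = 2.6
x=10: ŷ = -8 + 1.5·10 = 7; r = 5 − 7 = -2
x=11: ŷ = -8 + 1.5·11 = 8.5; r = 11.5 − 8.5 = 3
x=12: ŷ = -8 + 1.5·12 = 10; r = 8.1 − 10 = -1.9
|r| > 1.95: x=9 (|r|=2.6), x=10 (|r|=2), x=11 (|r|=3) → 3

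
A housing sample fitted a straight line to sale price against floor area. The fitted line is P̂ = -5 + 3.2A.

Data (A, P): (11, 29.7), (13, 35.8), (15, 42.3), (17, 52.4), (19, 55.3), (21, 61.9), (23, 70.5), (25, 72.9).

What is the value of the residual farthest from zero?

r = 3

A=11: P̂ = -5 + 3.2·11 = 30.2; r = 29.7 − 30.2 = -0.5
A=13: P̂ = -5 + 3.2·13 = 36.6; r = 35.8 − 36.6 = -0.8
A=15: P̂ = -5 + 3.2·15 = 43; r = 42.3 − 43 = -0.7
A=17: P̂ = -5 + 3.2·17 = 49.4; r = 52.4 − 49.4 = 3
A=19: P̂ = -5 + 3.2·19 = 55.8; r = 55.3 − 55.8 = -0.5
A=21: P̂ = -5 + 3.2·21 = 62.2; r = 61.9 − 62.2 = -0.3
A=23: P̂ = -5 + 3.2·23 = 68.6; r = 70.5 − 68.6 = 1.9
A=25: P̂ = -5 + 3.2·25 = 75; r = 72.9 − 75 = -2.1
Largest |r| is 3 at A = 17, residual 3.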